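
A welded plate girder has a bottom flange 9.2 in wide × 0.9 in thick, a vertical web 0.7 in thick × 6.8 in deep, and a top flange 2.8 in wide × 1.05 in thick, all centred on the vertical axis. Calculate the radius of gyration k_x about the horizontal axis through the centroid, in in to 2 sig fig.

Treat the section as a set of non-overlapping primitives; coordinates are from the bounding-box lower-left.
Bottom plate: 9.2 × 0.9, A = 8.28 in², y = 0.45 in, Ī = 0.5589 in⁴.
Web plate: 0.7 × 6.8, A = 4.76 in², y = 4.3 in, Ī = 18.34 in⁴.
Top plate: 2.8 × 1.05, A = 2.94 in², y = 8.225 in, Ī = 0.2701 in⁴.
Centroid: ȳ = ΣA·y / ΣA = 3.027 in.
Transfer each piece to the horizontal axis through the centroid using Ī + A·d² with d = y − 3.027:
  bottom plate: d = -2.577 in → contributes +55.56 in⁴
  web plate: d = 1.273 in → contributes +26.05 in⁴
  top plate: d = 5.198 in → contributes +79.7 in⁴
Total I = 161.3 in⁴.
Radius of gyration: k = √(I/A) = √(161.3 / 15.98) = 3.177 in.

k_x ≈ 3.2 in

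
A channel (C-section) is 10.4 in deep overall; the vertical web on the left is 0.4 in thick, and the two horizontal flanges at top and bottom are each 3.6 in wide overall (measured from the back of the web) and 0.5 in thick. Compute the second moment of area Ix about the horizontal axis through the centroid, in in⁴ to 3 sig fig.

Break the section into simple shapes (no overlaps), measuring from the bottom-left corner of the bounding box.
Web: 0.4 × 10.4, A = 4.16 in², y = 5.2 in, Ī = 37.495 in⁴.
Top flange (beyond web): 3.2 × 0.5, A = 1.6 in², y = 10.15 in, Ī = 0.033333 in⁴.
Bottom flange (beyond web): 3.2 × 0.5, A = 1.6 in², y = 0.25 in, Ī = 0.033333 in⁴.
By symmetry the centroid is at mid-height, ȳ = 5.2 in.
Transfer each piece to the horizontal axis through the centroid using Ī + A·d² with d = y − 5.2:
  web: d = 0 in → contributes +37.495 in⁴
  top flange (beyond web): d = 4.95 in → contributes +39.237 in⁴
  bottom flange (beyond web): d = -4.95 in → contributes +39.237 in⁴
Total I = 115.97 in⁴.

Ix ≈ 116 in⁴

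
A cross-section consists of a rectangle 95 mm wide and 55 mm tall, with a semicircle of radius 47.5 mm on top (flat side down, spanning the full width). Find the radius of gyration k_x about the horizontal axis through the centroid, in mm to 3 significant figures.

k_x ≈ 27.6 mm

Break the section into simple shapes (no overlaps), measuring from the bottom-left corner of the bounding box.
Rectangular body: 95 × 55, A = 5 225 mm², y = 27.5 mm, Ī = 1 317 135 mm⁴.
Semicircular cap: semicircle r = 47.5, A = 3544.1 mm², y = 75.16 mm, Ī = 558 736 mm⁴.
Centroid: ȳ = ΣA·y / ΣA = 46.762 mm.
Transfer each piece to the horizontal axis through the centroid using Ī + A·d² with d = y − 46.762:
  rectangular body: d = -19.262 mm → contributes +3 255 747 mm⁴
  semicircular cap: d = 28.398 mm → contributes +3 416 787 mm⁴
Total I = 6 672 534 mm⁴.
Radius of gyration: k = √(I/A) = √(6 672 534 / 8769.1) = 27.585 mm.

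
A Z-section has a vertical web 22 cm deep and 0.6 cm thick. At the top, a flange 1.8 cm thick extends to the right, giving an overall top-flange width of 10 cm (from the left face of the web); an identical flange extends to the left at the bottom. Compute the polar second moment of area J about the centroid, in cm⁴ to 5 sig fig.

Decompose the section into non-overlapping parts with the origin at the bottom-left of its bounding rectangle.
Web: 0.6 × 22, A = 13.2 cm², y = 11 cm, Ī = 532.4 cm⁴.
Top flange (beyond web): 9.4 × 1.8, A = 16.92 cm², y = 21.1 cm, Ī = 4.5684 cm⁴.
Bottom flange (beyond web): 9.4 × 1.8, A = 16.92 cm², y = 0.9 cm, Ī = 4.5684 cm⁴.
Centroid: ȳ = ΣA·y / ΣA = 11 cm.
Transfer each piece to the centroidal x-axis using Ī + A·d² with d = y − 11:
  web: d = 0 cm → contributes +532.4 cm⁴
  top flange (beyond web): d = 10.1 cm → contributes +1730.578 cm⁴
  bottom flange (beyond web): d = -10.1 cm → contributes +1730.578 cm⁴
Total I = 3993.555 cm⁴.
For the y-axis: x̄ = 9.7 cm.
Repeating about the centroidal y-axis gives I_y = 1095.571 cm⁴.
Polar second moment: J = I_x + I_y = 5089.126 cm⁴.

J ≈ 5089.1 cm⁴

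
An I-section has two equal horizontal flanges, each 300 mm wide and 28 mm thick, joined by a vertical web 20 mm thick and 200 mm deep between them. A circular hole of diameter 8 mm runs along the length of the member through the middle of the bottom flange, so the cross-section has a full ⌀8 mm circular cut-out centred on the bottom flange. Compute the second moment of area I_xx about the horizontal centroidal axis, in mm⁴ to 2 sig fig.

Decompose the section into non-overlapping parts with the origin at the bottom-left of its bounding rectangle.
Bottom flange: 300 × 28, A = 8 400 mm², y = 14 mm, Ī = 548 800 mm⁴.
Web: 20 × 200, A = 4 000 mm², y = 128 mm, Ī = 13 333 333 mm⁴.
Top flange: 300 × 28, A = 8 400 mm², y = 242 mm, Ī = 548 800 mm⁴.
Hole (subtracted): ⌀8, A = 50.27 mm², y = 14 mm, Ī = 201.1 mm⁴.
Centroid: ȳ = ΣA·y / ΣA = 128.3 mm.
Transfer each piece to the horizontal centroidal axis using Ī + A·d² with d = y − 128.3:
  bottom flange: d = -114.3 mm → contributes +110 244 744 mm⁴
  web: d = -0.2762 mm → contributes +13 333 638 mm⁴
  top flange: d = 113.7 mm → contributes +109 186 937 mm⁴
  hole: d = -114.3 mm → contributes −656 620 mm⁴
Total I = 232 108 700 mm⁴.

I_xx ≈ 2.3 × 10⁸ mm⁴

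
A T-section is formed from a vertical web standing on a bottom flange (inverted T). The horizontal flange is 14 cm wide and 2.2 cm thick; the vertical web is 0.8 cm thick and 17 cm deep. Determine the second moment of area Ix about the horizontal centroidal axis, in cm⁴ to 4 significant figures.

Ix ≈ 1209 cm⁴

Treat the section as a set of non-overlapping primitives; coordinates are from the bounding-box lower-left.
Flange: 14 × 2.2, A = 30.8 cm², y = 1.1 cm, Ī = 12.4227 cm⁴.
Web: 0.8 × 17, A = 13.6 cm², y = 10.7 cm, Ī = 327.533 cm⁴.
Centroid: ȳ = ΣA·y / ΣA = 4.04054 cm.
Transfer each piece to the horizontal centroidal axis using Ī + A·d² with d = y − 4.04054:
  flange: d = -2.94054 cm → contributes +278.743 cm⁴
  web: d = 6.65946 cm → contributes +930.672 cm⁴
Total I = 1209.42 cm⁴.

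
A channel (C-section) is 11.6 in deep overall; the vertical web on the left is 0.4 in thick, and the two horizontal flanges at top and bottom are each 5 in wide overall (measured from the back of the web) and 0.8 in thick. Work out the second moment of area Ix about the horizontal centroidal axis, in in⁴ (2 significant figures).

Ix ≈ 270 in⁴

Break the section into simple shapes (no overlaps), measuring from the bottom-left corner of the bounding box.
Web: 0.4 × 11.6, A = 4.64 in², y = 5.8 in, Ī = 52.03 in⁴.
Top flange (beyond web): 4.6 × 0.8, A = 3.68 in², y = 11.2 in, Ī = 0.1963 in⁴.
Bottom flange (beyond web): 4.6 × 0.8, A = 3.68 in², y = 0.4 in, Ī = 0.1963 in⁴.
By symmetry the centroid is at mid-height, ȳ = 5.8 in.
Transfer each piece to the horizontal centroidal axis using Ī + A·d² with d = y − 5.8:
  web: d = 0 in → contributes +52.03 in⁴
  top flange (beyond web): d = 5.4 in → contributes +107.5 in⁴
  bottom flange (beyond web): d = -5.4 in → contributes +107.5 in⁴
Total I = 267 in⁴.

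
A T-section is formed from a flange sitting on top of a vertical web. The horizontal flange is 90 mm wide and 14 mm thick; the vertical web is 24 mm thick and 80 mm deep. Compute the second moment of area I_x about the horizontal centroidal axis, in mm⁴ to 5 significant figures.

I_x ≈ 2.7251 × 10⁶ mm⁴

Treat the section as a set of non-overlapping primitives; coordinates are from the bounding-box lower-left.
Flange: 90 × 14, A = 1 260 mm², y = 87 mm, Ī = 20 580 mm⁴.
Web: 24 × 80, A = 1 920 mm², y = 40 mm, Ī = 1 024 000 mm⁴.
Centroid: ȳ = ΣA·y / ΣA = 58.62264 mm.
Transfer each piece to the horizontal centroidal axis using Ī + A·d² with d = y − 58.62264:
  flange: d = 28.37736 mm → contributes +1 035 226 mm⁴
  web: d = -18.62264 mm → contributes +1 689 861 mm⁴
Total I = 2 725 087 mm⁴.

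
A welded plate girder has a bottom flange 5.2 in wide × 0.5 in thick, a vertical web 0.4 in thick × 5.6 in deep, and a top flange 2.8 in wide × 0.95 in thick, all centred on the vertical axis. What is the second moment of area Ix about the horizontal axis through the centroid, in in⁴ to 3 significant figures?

Ix ≈ 58.7 in⁴

Split into non-overlapping primitives; take the origin at the lower-left of the bounding box.
Bottom plate: 5.2 × 0.5, A = 2.6 in², y = 0.25 in, Ī = 0.054167 in⁴.
Web plate: 0.4 × 5.6, A = 2.24 in², y = 3.3 in, Ī = 5.8539 in⁴.
Top plate: 2.8 × 0.95, A = 2.66 in², y = 6.575 in, Ī = 0.20005 in⁴.
Centroid: ȳ = ΣA·y / ΣA = 3.4042 in.
Transfer each piece to the horizontal axis through the centroid using Ī + A·d² with d = y − 3.4042:
  bottom plate: d = -3.1542 in → contributes +25.922 in⁴
  web plate: d = -0.1042 in → contributes +5.8782 in⁴
  top plate: d = 3.1708 in → contributes +26.944 in⁴
Total I = 58.743 in⁴.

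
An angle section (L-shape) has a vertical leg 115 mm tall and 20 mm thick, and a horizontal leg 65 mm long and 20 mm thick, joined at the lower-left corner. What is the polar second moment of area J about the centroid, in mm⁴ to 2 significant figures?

J ≈ 4.9 × 10⁶ mm⁴

Split into non-overlapping primitives; take the origin at the lower-left of the bounding box.
Vertical leg: 20 × 115, A = 2 300 mm², y = 57.5 mm, Ī = 2 534 792 mm⁴.
Horizontal leg (remainder): 45 × 20, A = 900 mm², y = 10 mm, Ī = 30 000 mm⁴.
Centroid: ȳ = ΣA·y / ΣA = 44.14 mm.
Transfer each piece to the centroidal x-axis using Ī + A·d² with d = y − 44.14:
  vertical leg: d = 13.36 mm → contributes +2 945 279 mm⁴
  horizontal leg (remainder): d = -34.14 mm → contributes +1 079 024 mm⁴
Total I = 4 024 303 mm⁴.
For the y-axis: x̄ = 19.14 mm.
Repeating about the centroidal y-axis gives I_y = 911 803 mm⁴.
Polar second moment: J = I_x + I_y = 4 936 107 mm⁴.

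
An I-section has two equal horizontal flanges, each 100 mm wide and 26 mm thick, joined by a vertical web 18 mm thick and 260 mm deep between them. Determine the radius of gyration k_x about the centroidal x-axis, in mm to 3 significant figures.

Treat the section as a set of non-overlapping primitives; coordinates are from the bounding-box lower-left.
Bottom flange: 100 × 26, A = 2 600 mm², y = 13 mm, Ī = 146 467 mm⁴.
Web: 18 × 260, A = 4 680 mm², y = 156 mm, Ī = 26 364 000 mm⁴.
Top flange: 100 × 26, A = 2 600 mm², y = 299 mm, Ī = 146 467 mm⁴.
By symmetry the centroid is at mid-height, ȳ = 156 mm.
Transfer each piece to the centroidal x-axis using Ī + A·d² with d = y − 156:
  bottom flange: d = -143 mm → contributes +53 313 867 mm⁴
  web: d = 0 mm → contributes +26 364 000 mm⁴
  top flange: d = 143 mm → contributes +53 313 867 mm⁴
Total I = 132 991 733 mm⁴.
Radius of gyration: k = √(I/A) = √(132 991 733 / 9 880) = 116.02 mm.

k_x ≈ 116 mm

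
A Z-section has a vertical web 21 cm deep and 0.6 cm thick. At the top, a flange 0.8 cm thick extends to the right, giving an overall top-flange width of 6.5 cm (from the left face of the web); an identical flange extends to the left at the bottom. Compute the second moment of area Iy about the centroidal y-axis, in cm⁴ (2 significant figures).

Iy ≈ 130 cm⁴

Split into non-overlapping primitives; take the origin at the lower-left of the bounding box.
Web: 0.6 × 21, A = 12.6 cm², x = 6.2 cm, Ī = 0.378 cm⁴.
Top flange (beyond web): 5.9 × 0.8, A = 4.72 cm², x = 9.45 cm, Ī = 13.69 cm⁴.
Bottom flange (beyond web): 5.9 × 0.8, A = 4.72 cm², x = 2.95 cm, Ī = 13.69 cm⁴.
Centroid: x̄ = ΣA·x / ΣA = 6.2 cm.
Transfer each piece to the centroidal y-axis using Ī + A·d² with d = x − 6.2:
  web: d = 0 cm → contributes +0.378 cm⁴
  top flange (beyond web): d = 3.25 cm → contributes +63.55 cm⁴
  bottom flange (beyond web): d = -3.25 cm → contributes +63.55 cm⁴
Total I = 127.5 cm⁴.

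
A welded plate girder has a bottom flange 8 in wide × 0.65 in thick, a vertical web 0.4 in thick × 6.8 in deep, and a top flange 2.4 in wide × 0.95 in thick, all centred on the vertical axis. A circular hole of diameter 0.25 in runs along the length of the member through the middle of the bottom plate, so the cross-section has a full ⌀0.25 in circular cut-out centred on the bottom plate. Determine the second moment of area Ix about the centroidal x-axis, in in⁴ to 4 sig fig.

Decompose the section into non-overlapping parts with the origin at the bottom-left of its bounding rectangle.
Bottom plate: 8 × 0.65, A = 5.2 in², y = 0.325 in, Ī = 0.183083 in⁴.
Web plate: 0.4 × 6.8, A = 2.72 in², y = 4.05 in, Ī = 10.4811 in⁴.
Top plate: 2.4 × 0.95, A = 2.28 in², y = 7.925 in, Ī = 0.171475 in⁴.
Hole (subtracted): ⌀0.25, A = 0.0490874 in², y = 0.325 in, Ī = 0.000191748 in⁴.
Centroid: ȳ = ΣA·y / ΣA = 3.03018 in.
Transfer each piece to the centroidal x-axis using Ī + A·d² with d = y − 3.03018:
  bottom plate: d = -2.70518 in → contributes +38.2366 in⁴
  web plate: d = 1.01982 in → contributes +13.31 in⁴
  top plate: d = 4.89482 in → contributes +54.7987 in⁴
  hole: d = -2.70518 in → contributes −0.359412 in⁴
Total I = 105.986 in⁴.

Ix ≈ 106.0 in⁴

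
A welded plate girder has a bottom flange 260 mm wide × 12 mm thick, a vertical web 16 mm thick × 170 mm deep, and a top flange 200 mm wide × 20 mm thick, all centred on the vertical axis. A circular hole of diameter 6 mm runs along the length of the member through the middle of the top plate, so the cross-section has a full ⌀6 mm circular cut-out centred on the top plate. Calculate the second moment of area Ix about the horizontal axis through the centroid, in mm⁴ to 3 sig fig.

Split into non-overlapping primitives; take the origin at the lower-left of the bounding box.
Bottom plate: 260 × 12, A = 3 120 mm², y = 6 mm, Ī = 37 440 mm⁴.
Web plate: 16 × 170, A = 2 720 mm², y = 97 mm, Ī = 6 550 667 mm⁴.
Top plate: 200 × 20, A = 4 000 mm², y = 192 mm, Ī = 133 333 mm⁴.
Hole (subtracted): ⌀6, A = 28.274 mm², y = 192 mm, Ī = 63.617 mm⁴.
Centroid: ȳ = ΣA·y / ΣA = 106.52 mm.
Transfer each piece to the horizontal axis through the centroid using Ī + A·d² with d = y − 106.52:
  bottom plate: d = -100.52 mm → contributes +31 561 888 mm⁴
  web plate: d = -9.5186 mm → contributes +6 797 109 mm⁴
  top plate: d = 85.481 mm → contributes +29 361 609 mm⁴
  hole: d = 85.481 mm → contributes −206 666 mm⁴
Total I = 67 513 941 mm⁴.

Ix ≈ 6.75 × 10⁷ mm⁴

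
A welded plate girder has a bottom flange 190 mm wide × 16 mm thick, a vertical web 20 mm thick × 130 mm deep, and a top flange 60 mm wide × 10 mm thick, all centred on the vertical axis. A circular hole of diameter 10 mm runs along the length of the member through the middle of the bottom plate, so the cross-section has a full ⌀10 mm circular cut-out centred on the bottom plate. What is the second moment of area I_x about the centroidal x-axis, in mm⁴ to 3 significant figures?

I_x ≈ 1.75 × 10⁷ mm⁴

Split into non-overlapping primitives; take the origin at the lower-left of the bounding box.
Bottom plate: 190 × 16, A = 3 040 mm², y = 8 mm, Ī = 64 853 mm⁴.
Web plate: 20 × 130, A = 2 600 mm², y = 81 mm, Ī = 3 661 667 mm⁴.
Top plate: 60 × 10, A = 600 mm², y = 151 mm, Ī = 5 000 mm⁴.
Hole (subtracted): ⌀10, A = 78.54 mm², y = 8 mm, Ī = 490.87 mm⁴.
Centroid: ȳ = ΣA·y / ΣA = 52.73 mm.
Transfer each piece to the centroidal x-axis using Ī + A·d² with d = y − 52.73:
  bottom plate: d = -44.73 mm → contributes +6 147 110 mm⁴
  web plate: d = 28.27 mm → contributes +5 739 619 mm⁴
  top plate: d = 98.27 mm → contributes +5 799 236 mm⁴
  hole: d = -44.73 mm → contributes −157 629 mm⁴
Total I = 17 528 336 mm⁴.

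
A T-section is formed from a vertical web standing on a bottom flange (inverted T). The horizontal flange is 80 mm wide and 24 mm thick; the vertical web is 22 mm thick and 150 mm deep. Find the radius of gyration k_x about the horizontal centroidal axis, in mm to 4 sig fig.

Treat the section as a set of non-overlapping primitives; coordinates are from the bounding-box lower-left.
Flange: 80 × 24, A = 1 920 mm², y = 12 mm, Ī = 92 160 mm⁴.
Web: 22 × 150, A = 3 300 mm², y = 99 mm, Ī = 6 187 500 mm⁴.
Centroid: ȳ = ΣA·y / ΣA = 67 mm.
Transfer each piece to the horizontal centroidal axis using Ī + A·d² with d = y − 67:
  flange: d = -55 mm → contributes +5 900 160 mm⁴
  web: d = 32 mm → contributes +9 566 700 mm⁴
Total I = 15 466 860 mm⁴.
Radius of gyration: k = √(I/A) = √(15 466 860 / 5 220) = 54.4334 mm.

k_x ≈ 54.43 mm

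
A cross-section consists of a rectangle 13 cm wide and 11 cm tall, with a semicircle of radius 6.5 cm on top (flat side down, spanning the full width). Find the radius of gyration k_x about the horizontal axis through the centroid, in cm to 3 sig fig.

k_x ≈ 4.75 cm

Treat the section as a set of non-overlapping primitives; coordinates are from the bounding-box lower-left.
Rectangular body: 13 × 11, A = 143 cm², y = 5.5 cm, Ī = 1441.9 cm⁴.
Semicircular cap: semicircle r = 6.5, A = 66.366 cm², y = 13.759 cm, Ī = 195.92 cm⁴.
Centroid: ȳ = ΣA·y / ΣA = 8.1179 cm.
Transfer each piece to the horizontal axis through the centroid using Ī + A·d² with d = y − 8.1179:
  rectangular body: d = -2.6179 cm → contributes +2421.9 cm⁴
  semicircular cap: d = 5.6408 cm → contributes +2307.6 cm⁴
Total I = 4729.5 cm⁴.
Radius of gyration: k = √(I/A) = √(4729.5 / 209.37) = 4.7529 cm.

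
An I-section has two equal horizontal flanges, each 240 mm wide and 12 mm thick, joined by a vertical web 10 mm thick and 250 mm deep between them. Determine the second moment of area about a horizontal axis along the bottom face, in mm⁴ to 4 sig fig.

I_base ≈ 2.670 × 10⁸ mm⁴

Break the section into simple shapes (no overlaps), measuring from the bottom-left corner of the bounding box.
Bottom flange: 240 × 12, A = 2 880 mm², y = 6 mm, Ī = 34 560 mm⁴.
Web: 10 × 250, A = 2 500 mm², y = 137 mm, Ī = 13 020 833 mm⁴.
Top flange: 240 × 12, A = 2 880 mm², y = 268 mm, Ī = 34 560 mm⁴.
Transfer each piece to a horizontal axis along the bottom face using Ī + A·d² with d = y − 0:
  bottom flange: d = 6 mm → contributes +138 240 mm⁴
  web: d = 137 mm → contributes +59 943 333 mm⁴
  top flange: d = 268 mm → contributes +206 887 680 mm⁴
Total I = 266 969 253 mm⁴.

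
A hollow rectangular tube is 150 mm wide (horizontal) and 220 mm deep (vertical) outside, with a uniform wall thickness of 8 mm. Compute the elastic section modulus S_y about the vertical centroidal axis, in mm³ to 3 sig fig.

S_y ≈ 2.80 × 10⁵ mm³

Decompose the section into non-overlapping parts with the origin at the bottom-left of its bounding rectangle.
Outer rectangle: 150 × 220, A = 33 000 mm², x = 75 mm, Ī = 61 875 000 mm⁴.
Inner void (subtracted): 134 × 204, A = 27 336 mm², x = 75 mm, Ī = 40 903 768 mm⁴.
By symmetry the centroid is at mid-width, x̄ = 75 mm.
All pieces are centred on the vertical centroidal axis, so I = ΣĪ (holes subtracted) = 20 971 232 mm⁴.
Extreme fibre distance c = 75 mm; S = I/c = 279 616 mm³.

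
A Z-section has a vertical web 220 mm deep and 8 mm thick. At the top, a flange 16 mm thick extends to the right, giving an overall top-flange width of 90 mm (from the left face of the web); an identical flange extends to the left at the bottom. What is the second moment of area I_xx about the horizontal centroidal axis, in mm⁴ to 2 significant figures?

I_xx ≈ 3.4 × 10⁷ mm⁴

Break the section into simple shapes (no overlaps), measuring from the bottom-left corner of the bounding box.
Web: 8 × 220, A = 1 760 mm², y = 110 mm, Ī = 7 098 667 mm⁴.
Top flange (beyond web): 82 × 16, A = 1 312 mm², y = 212 mm, Ī = 27 989 mm⁴.
Bottom flange (beyond web): 82 × 16, A = 1 312 mm², y = 8 mm, Ī = 27 989 mm⁴.
Centroid: ȳ = ΣA·y / ΣA = 110 mm.
Transfer each piece to the horizontal centroidal axis using Ī + A·d² with d = y − 110:
  web: d = 0 mm → contributes +7 098 667 mm⁴
  top flange (beyond web): d = 102 mm → contributes +13 678 037 mm⁴
  bottom flange (beyond web): d = -102 mm → contributes +13 678 037 mm⁴
Total I = 34 454 741 mm⁴.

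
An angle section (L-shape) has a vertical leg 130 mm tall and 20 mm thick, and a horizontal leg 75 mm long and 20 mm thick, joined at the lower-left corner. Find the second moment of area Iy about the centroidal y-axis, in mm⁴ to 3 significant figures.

Split into non-overlapping primitives; take the origin at the lower-left of the bounding box.
Vertical leg: 20 × 130, A = 2 600 mm², x = 10 mm, Ī = 86 667 mm⁴.
Horizontal leg (remainder): 55 × 20, A = 1 100 mm², x = 47.5 mm, Ī = 277 292 mm⁴.
Centroid: x̄ = ΣA·x / ΣA = 21.149 mm.
Transfer each piece to the centroidal y-axis using Ī + A·d² with d = x − 21.149:
  vertical leg: d = -11.149 mm → contributes +409 827 mm⁴
  horizontal leg (remainder): d = 26.351 mm → contributes +1 041 125 mm⁴
Total I = 1 450 952 mm⁴.

Iy ≈ 1.45 × 10⁶ mm⁴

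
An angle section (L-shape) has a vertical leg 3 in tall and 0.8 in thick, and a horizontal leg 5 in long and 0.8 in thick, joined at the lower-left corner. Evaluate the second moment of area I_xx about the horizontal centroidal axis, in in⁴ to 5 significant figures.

I_xx ≈ 3.6732 in⁴

Split into non-overlapping primitives; take the origin at the lower-left of the bounding box.
Vertical leg: 0.8 × 3, A = 2.4 in², y = 1.5 in, Ī = 1.8 in⁴.
Horizontal leg (remainder): 4.2 × 0.8, A = 3.36 in², y = 0.4 in, Ī = 0.1792 in⁴.
Centroid: ȳ = ΣA·y / ΣA = 0.8583333 in.
Transfer each piece to the horizontal centroidal axis using Ī + A·d² with d = y − 0.8583333:
  vertical leg: d = 0.6416667 in → contributes +2.788167 in⁴
  horizontal leg (remainder): d = -0.4583333 in → contributes +0.8850333 in⁴
Total I = 3.6732 in⁴.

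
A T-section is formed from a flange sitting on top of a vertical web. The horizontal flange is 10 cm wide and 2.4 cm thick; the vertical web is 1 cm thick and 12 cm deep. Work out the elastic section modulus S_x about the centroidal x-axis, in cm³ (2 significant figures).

Split into non-overlapping primitives; take the origin at the lower-left of the bounding box.
Flange: 10 × 2.4, A = 24 cm², y = 13.2 cm, Ī = 11.52 cm⁴.
Web: 1 × 12, A = 12 cm², y = 6 cm, Ī = 144 cm⁴.
Centroid: ȳ = ΣA·y / ΣA = 10.8 cm.
Transfer each piece to the centroidal x-axis using Ī + A·d² with d = y − 10.8:
  flange: d = 2.4 cm → contributes +149.8 cm⁴
  web: d = -4.8 cm → contributes +420.5 cm⁴
Total I = 570.2 cm⁴.
Extreme fibre distance c = 10.8 cm; S = I/c = 52.8 cm³.

S_x ≈ 53 cm³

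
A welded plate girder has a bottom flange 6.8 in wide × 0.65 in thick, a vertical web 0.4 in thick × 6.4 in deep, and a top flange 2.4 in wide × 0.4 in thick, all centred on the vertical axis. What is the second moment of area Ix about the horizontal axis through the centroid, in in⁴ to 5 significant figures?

Break the section into simple shapes (no overlaps), measuring from the bottom-left corner of the bounding box.
Bottom plate: 6.8 × 0.65, A = 4.42 in², y = 0.325 in, Ī = 0.1556208 in⁴.
Web plate: 0.4 × 6.4, A = 2.56 in², y = 3.85 in, Ī = 8.738133 in⁴.
Top plate: 2.4 × 0.4, A = 0.96 in², y = 7.25 in, Ī = 0.0128 in⁴.
Centroid: ȳ = ΣA·y / ΣA = 2.298804 in.
Transfer each piece to the horizontal axis through the centroid using Ī + A·d² with d = y − 2.298804:
  bottom plate: d = -1.973804 in → contributes +17.3755 in⁴
  web plate: d = 1.551196 in → contributes +14.89803 in⁴
  top plate: d = 4.951196 in → contributes +23.54657 in⁴
Total I = 55.82011 in⁴.

Ix ≈ 55.820 in⁴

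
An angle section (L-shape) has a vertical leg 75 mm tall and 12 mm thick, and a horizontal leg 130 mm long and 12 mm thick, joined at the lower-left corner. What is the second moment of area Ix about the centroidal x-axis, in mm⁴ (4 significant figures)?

Ix ≈ 9.849 × 10⁵ mm⁴

Treat the section as a set of non-overlapping primitives; coordinates are from the bounding-box lower-left.
Vertical leg: 12 × 75, A = 900 mm², y = 37.5 mm, Ī = 421 875 mm⁴.
Horizontal leg (remainder): 118 × 12, A = 1 416 mm², y = 6 mm, Ī = 16 992 mm⁴.
Centroid: ȳ = ΣA·y / ΣA = 18.2409 mm.
Transfer each piece to the centroidal x-axis using Ī + A·d² with d = y − 18.2409:
  vertical leg: d = 19.2591 mm → contributes +755 696 mm⁴
  horizontal leg (remainder): d = -12.2409 mm → contributes +229 166 mm⁴
Total I = 984 862 mm⁴.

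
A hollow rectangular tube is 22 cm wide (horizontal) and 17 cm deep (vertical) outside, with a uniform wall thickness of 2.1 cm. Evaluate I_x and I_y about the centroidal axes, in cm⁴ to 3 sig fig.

Decompose the section into non-overlapping parts with the origin at the bottom-left of its bounding rectangle.
Outer rectangle: 22 × 17, A = 374 cm², y = 8.5 cm, Ī = 9007.2 cm⁴.
Inner void (subtracted): 17.8 × 12.8, A = 227.84 cm², y = 8.5 cm, Ī = 3110.8 cm⁴.
By symmetry the centroid is at mid-height, ȳ = 8.5 cm.
All pieces are centred on the centroidal x-axis, so I = ΣĪ (holes subtracted) = 5896.4 cm⁴.
Repeating about the centroidal y-axis gives I_y = 9068.9 cm⁴.

I_x ≈ 5900 cm⁴, I_y ≈ 9070 cm⁴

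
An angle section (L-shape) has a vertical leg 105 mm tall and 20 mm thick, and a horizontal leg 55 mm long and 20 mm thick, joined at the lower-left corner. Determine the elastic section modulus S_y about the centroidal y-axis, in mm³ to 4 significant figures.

Treat the section as a set of non-overlapping primitives; coordinates are from the bounding-box lower-left.
Vertical leg: 20 × 105, A = 2 100 mm², x = 10 mm, Ī = 70 000 mm⁴.
Horizontal leg (remainder): 35 × 20, A = 700 mm², x = 37.5 mm, Ī = 71458.3 mm⁴.
Centroid: x̄ = ΣA·x / ΣA = 16.875 mm.
Transfer each piece to the centroidal y-axis using Ī + A·d² with d = x − 16.875:
  vertical leg: d = -6.875 mm → contributes +169 258 mm⁴
  horizontal leg (remainder): d = 20.625 mm → contributes +369 232 mm⁴
Total I = 538 490 mm⁴.
Extreme fibre distance c = 38.125 mm; S = I/c = 14124.3 mm³.

S_y ≈ 1.412 × 10⁴ mm³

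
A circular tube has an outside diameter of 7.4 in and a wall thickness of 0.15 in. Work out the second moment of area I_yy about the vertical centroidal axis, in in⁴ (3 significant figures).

Break the section into simple shapes (no overlaps), measuring from the bottom-left corner of the bounding box.
Outer circle: ⌀7.4, A = 43.008 in², x = 3.7 in, Ī = 147.2 in⁴.
Bore (subtracted): ⌀7.1, A = 39.592 in², x = 3.7 in, Ī = 124.74 in⁴.
By symmetry the centroid is at mid-width, x̄ = 3.7 in.
All pieces are centred on the vertical centroidal axis, so I = ΣĪ (holes subtracted) = 22.457 in⁴.

I_yy ≈ 22.5 in⁴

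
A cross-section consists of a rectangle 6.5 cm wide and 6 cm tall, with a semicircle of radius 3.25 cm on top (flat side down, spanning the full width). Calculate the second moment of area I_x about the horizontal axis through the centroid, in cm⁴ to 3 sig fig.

Split into non-overlapping primitives; take the origin at the lower-left of the bounding box.
Rectangular body: 6.5 × 6, A = 39 cm², y = 3 cm, Ī = 117 cm⁴.
Semicircular cap: semicircle r = 3.25, A = 16.592 cm², y = 7.3793 cm, Ī = 12.245 cm⁴.
Centroid: ȳ = ΣA·y / ΣA = 4.307 cm.
Transfer each piece to the horizontal axis through the centroid using Ī + A·d² with d = y − 4.307:
  rectangular body: d = -1.307 cm → contributes +183.63 cm⁴
  semicircular cap: d = 3.0723 cm → contributes +168.85 cm⁴
Total I = 352.48 cm⁴.

I_x ≈ 352 cm⁴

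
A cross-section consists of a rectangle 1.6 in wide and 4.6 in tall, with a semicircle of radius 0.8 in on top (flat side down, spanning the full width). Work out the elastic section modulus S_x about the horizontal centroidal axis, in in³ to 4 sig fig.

S_x ≈ 6.894 in³

Treat the section as a set of non-overlapping primitives; coordinates are from the bounding-box lower-left.
Rectangular body: 1.6 × 4.6, A = 7.36 in², y = 2.3 in, Ī = 12.9781 in⁴.
Semicircular cap: semicircle r = 0.8, A = 1.00531 in², y = 4.93953 in, Ī = 0.0449565 in⁴.
Centroid: ȳ = ΣA·y / ΣA = 2.61721 in.
Transfer each piece to the horizontal centroidal axis using Ī + A·d² with d = y − 2.61721:
  rectangular body: d = -0.317208 in → contributes +13.7187 in⁴
  semicircular cap: d = 2.32232 in → contributes +5.46677 in⁴
Total I = 19.1855 in⁴.
Extreme fibre distance c = 2.78279 in; S = I/c = 6.89433 in³.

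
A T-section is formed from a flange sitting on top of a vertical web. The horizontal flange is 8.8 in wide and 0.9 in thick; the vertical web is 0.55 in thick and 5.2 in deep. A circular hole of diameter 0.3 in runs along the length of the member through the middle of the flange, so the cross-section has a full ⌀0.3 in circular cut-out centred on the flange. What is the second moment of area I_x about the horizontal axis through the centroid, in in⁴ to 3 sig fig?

Decompose the section into non-overlapping parts with the origin at the bottom-left of its bounding rectangle.
Flange: 8.8 × 0.9, A = 7.92 in², y = 5.65 in, Ī = 0.5346 in⁴.
Web: 0.55 × 5.2, A = 2.86 in², y = 2.6 in, Ī = 6.4445 in⁴.
Hole (subtracted): ⌀0.3, A = 0.070686 in², y = 5.65 in, Ī = 0.00039761 in⁴.
Centroid: ȳ = ΣA·y / ΣA = 4.8355 in.
Transfer each piece to the horizontal axis through the centroid using Ī + A·d² with d = y − 4.8355:
  flange: d = 0.81452 in → contributes +5.7891 in⁴
  web: d = -2.2355 in → contributes +20.737 in⁴
  hole: d = 0.81452 in → contributes −0.047294 in⁴
Total I = 26.479 in⁴.

I_x ≈ 26.5 in⁴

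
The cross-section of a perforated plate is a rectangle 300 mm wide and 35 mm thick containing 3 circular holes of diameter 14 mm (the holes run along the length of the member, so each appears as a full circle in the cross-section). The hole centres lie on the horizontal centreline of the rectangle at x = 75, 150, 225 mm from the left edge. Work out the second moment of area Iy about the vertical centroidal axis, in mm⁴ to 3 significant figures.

Iy ≈ 7.70 × 10⁷ mm⁴

Treat the section as a set of non-overlapping primitives; coordinates are from the bounding-box lower-left.
Plate: 300 × 35, A = 10 500 mm², x = 150 mm, Ī = 78 750 000 mm⁴.
Hole 1 (subtracted): ⌀14, A = 153.94 mm², x = 75 mm, Ī = 1885.7 mm⁴.
Hole 2 (subtracted): ⌀14, A = 153.94 mm², x = 150 mm, Ī = 1885.7 mm⁴.
Hole 3 (subtracted): ⌀14, A = 153.94 mm², x = 225 mm, Ī = 1885.7 mm⁴.
By symmetry the centroid is at mid-width, x̄ = 150 mm.
Transfer each piece to the vertical centroidal axis using Ī + A·d² with d = x − 150:
  plate: d = 0 mm → contributes +78 750 000 mm⁴
  hole 1: d = -75 mm → contributes −867 787 mm⁴
  hole 2: d = 0 mm → contributes −1885.7 mm⁴
  hole 3: d = 75 mm → contributes −867 787 mm⁴
Total I = 77 012 540 mm⁴.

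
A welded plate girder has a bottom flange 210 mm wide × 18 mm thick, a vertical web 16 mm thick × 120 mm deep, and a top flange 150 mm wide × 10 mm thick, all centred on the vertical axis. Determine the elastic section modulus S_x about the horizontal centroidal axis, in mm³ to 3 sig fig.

S_x ≈ 2.49 × 10⁵ mm³

Treat the section as a set of non-overlapping primitives; coordinates are from the bounding-box lower-left.
Bottom plate: 210 × 18, A = 3 780 mm², y = 9 mm, Ī = 102 060 mm⁴.
Web plate: 16 × 120, A = 1 920 mm², y = 78 mm, Ī = 2 304 000 mm⁴.
Top plate: 150 × 10, A = 1 500 mm², y = 143 mm, Ī = 12 500 mm⁴.
Centroid: ȳ = ΣA·y / ΣA = 55.317 mm.
Transfer each piece to the horizontal centroidal axis using Ī + A·d² with d = y − 55.317:
  bottom plate: d = -46.317 mm → contributes +8 211 043 mm⁴
  web plate: d = 22.683 mm → contributes +3 291 905 mm⁴
  top plate: d = 87.683 mm → contributes +11 545 050 mm⁴
Total I = 23 047 998 mm⁴.
Extreme fibre distance c = 92.683 mm; S = I/c = 248 675 mm³.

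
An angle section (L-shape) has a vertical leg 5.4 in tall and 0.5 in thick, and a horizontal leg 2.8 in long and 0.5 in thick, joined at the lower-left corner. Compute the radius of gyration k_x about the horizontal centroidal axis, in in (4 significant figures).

Split into non-overlapping primitives; take the origin at the lower-left of the bounding box.
Vertical leg: 0.5 × 5.4, A = 2.7 in², y = 2.7 in, Ī = 6.561 in⁴.
Horizontal leg (remainder): 2.3 × 0.5, A = 1.15 in², y = 0.25 in, Ī = 0.0239583 in⁴.
Centroid: ȳ = ΣA·y / ΣA = 1.96818 in.
Transfer each piece to the horizontal centroidal axis using Ī + A·d² with d = y − 1.96818:
  vertical leg: d = 0.731818 in → contributes +8.00701 in⁴
  horizontal leg (remainder): d = -1.71818 in → contributes +3.41893 in⁴
Total I = 11.4259 in⁴.
Radius of gyration: k = √(I/A) = √(11.4259 / 3.85) = 1.72272 in.

k_x ≈ 1.723 in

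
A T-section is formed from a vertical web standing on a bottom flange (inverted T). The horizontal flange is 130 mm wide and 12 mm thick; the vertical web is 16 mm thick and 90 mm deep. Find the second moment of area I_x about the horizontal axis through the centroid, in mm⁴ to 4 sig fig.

I_x ≈ 2.938 × 10⁶ mm⁴

Break the section into simple shapes (no overlaps), measuring from the bottom-left corner of the bounding box.
Flange: 130 × 12, A = 1 560 mm², y = 6 mm, Ī = 18 720 mm⁴.
Web: 16 × 90, A = 1 440 mm², y = 57 mm, Ī = 972 000 mm⁴.
Centroid: ȳ = ΣA·y / ΣA = 30.48 mm.
Transfer each piece to the horizontal axis through the centroid using Ī + A·d² with d = y − 30.48:
  flange: d = -24.48 mm → contributes +953 582 mm⁴
  web: d = 26.52 mm → contributes +1 984 767 mm⁴
Total I = 2 938 349 mm⁴.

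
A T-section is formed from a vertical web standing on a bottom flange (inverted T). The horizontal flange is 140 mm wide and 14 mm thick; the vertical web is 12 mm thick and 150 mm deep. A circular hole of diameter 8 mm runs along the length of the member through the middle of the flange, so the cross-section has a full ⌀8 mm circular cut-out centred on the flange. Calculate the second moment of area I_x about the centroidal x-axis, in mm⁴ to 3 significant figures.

I_x ≈ 9.64 × 10⁶ mm⁴

Split into non-overlapping primitives; take the origin at the lower-left of the bounding box.
Flange: 140 × 14, A = 1 960 mm², y = 7 mm, Ī = 32 013 mm⁴.
Web: 12 × 150, A = 1 800 mm², y = 89 mm, Ī = 3 375 000 mm⁴.
Hole (subtracted): ⌀8, A = 50.265 mm², y = 7 mm, Ī = 201.06 mm⁴.
Centroid: ȳ = ΣA·y / ΣA = 46.787 mm.
Transfer each piece to the centroidal x-axis using Ī + A·d² with d = y − 46.787:
  flange: d = -39.787 mm → contributes +3 134 737 mm⁴
  web: d = 42.213 mm → contributes +6 582 455 mm⁴
  hole: d = -39.787 mm → contributes −79 772 mm⁴
Total I = 9 637 420 mm⁴.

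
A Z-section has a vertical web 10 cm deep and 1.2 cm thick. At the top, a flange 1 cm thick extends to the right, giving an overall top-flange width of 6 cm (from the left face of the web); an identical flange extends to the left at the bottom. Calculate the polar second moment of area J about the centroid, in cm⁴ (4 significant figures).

Treat the section as a set of non-overlapping primitives; coordinates are from the bounding-box lower-left.
Web: 1.2 × 10, A = 12 cm², y = 5 cm, Ī = 100 cm⁴.
Top flange (beyond web): 4.8 × 1, A = 4.8 cm², y = 9.5 cm, Ī = 0.4 cm⁴.
Bottom flange (beyond web): 4.8 × 1, A = 4.8 cm², y = 0.5 cm, Ī = 0.4 cm⁴.
Centroid: ȳ = ΣA·y / ΣA = 5 cm.
Transfer each piece to the centroidal x-axis using Ī + A·d² with d = y − 5:
  web: d = 0 cm → contributes +100 cm⁴
  top flange (beyond web): d = 4.5 cm → contributes +97.6 cm⁴
  bottom flange (beyond web): d = -4.5 cm → contributes +97.6 cm⁴
Total I = 295.2 cm⁴.
For the y-axis: x̄ = 5.4 cm.
Repeating about the centroidal y-axis gives I_y = 106.272 cm⁴.
Polar second moment: J = I_x + I_y = 401.472 cm⁴.

J ≈ 401.5 cm⁴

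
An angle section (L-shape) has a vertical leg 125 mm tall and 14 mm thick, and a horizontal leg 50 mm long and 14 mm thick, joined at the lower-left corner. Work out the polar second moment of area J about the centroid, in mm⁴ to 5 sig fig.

Treat the section as a set of non-overlapping primitives; coordinates are from the bounding-box lower-left.
Vertical leg: 14 × 125, A = 1 750 mm², y = 62.5 mm, Ī = 2 278 646 mm⁴.
Horizontal leg (remainder): 36 × 14, A = 504 mm², y = 7 mm, Ī = 8 232 mm⁴.
Centroid: ȳ = ΣA·y / ΣA = 50.09006 mm.
Transfer each piece to the centroidal x-axis using Ī + A·d² with d = y − 50.09006:
  vertical leg: d = 12.40994 mm → contributes +2 548 157 mm⁴
  horizontal leg (remainder): d = -43.09006 mm → contributes +944035.7 mm⁴
Total I = 3 492 193 mm⁴.
For the y-axis: x̄ = 12.59006 mm.
Repeating about the centroidal y-axis gives I_y = 327580.6 mm⁴.
Polar second moment: J = I_x + I_y = 3 819 774 mm⁴.

J ≈ 3.8198 × 10⁶ mm⁴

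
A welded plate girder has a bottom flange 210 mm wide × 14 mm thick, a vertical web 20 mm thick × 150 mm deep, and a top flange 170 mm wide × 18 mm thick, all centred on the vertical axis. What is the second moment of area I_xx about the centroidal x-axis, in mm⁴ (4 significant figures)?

Decompose the section into non-overlapping parts with the origin at the bottom-left of its bounding rectangle.
Bottom plate: 210 × 14, A = 2 940 mm², y = 7 mm, Ī = 48 020 mm⁴.
Web plate: 20 × 150, A = 3 000 mm², y = 89 mm, Ī = 5 625 000 mm⁴.
Top plate: 170 × 18, A = 3 060 mm², y = 173 mm, Ī = 82 620 mm⁴.
Centroid: ȳ = ΣA·y / ΣA = 90.7733 mm.
Transfer each piece to the centroidal x-axis using Ī + A·d² with d = y − 90.7733:
  bottom plate: d = -83.7733 mm → contributes +20 680 856 mm⁴
  web plate: d = -1.77333 mm → contributes +5 634 434 mm⁴
  top plate: d = 82.2267 mm → contributes +20 771 968 mm⁴
Total I = 47 087 258 mm⁴.

I_xx ≈ 4.709 × 10⁷ mm⁴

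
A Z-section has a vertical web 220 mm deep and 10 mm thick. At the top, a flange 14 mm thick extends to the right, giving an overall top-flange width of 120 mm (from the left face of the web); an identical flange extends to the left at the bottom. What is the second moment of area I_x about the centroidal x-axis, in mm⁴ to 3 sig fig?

I_x ≈ 4.16 × 10⁷ mm⁴

Decompose the section into non-overlapping parts with the origin at the bottom-left of its bounding rectangle.
Web: 10 × 220, A = 2 200 mm², y = 110 mm, Ī = 8 873 333 mm⁴.
Top flange (beyond web): 110 × 14, A = 1 540 mm², y = 213 mm, Ī = 25 153 mm⁴.
Bottom flange (beyond web): 110 × 14, A = 1 540 mm², y = 7 mm, Ī = 25 153 mm⁴.
Centroid: ȳ = ΣA·y / ΣA = 110 mm.
Transfer each piece to the centroidal x-axis using Ī + A·d² with d = y − 110:
  web: d = 0 mm → contributes +8 873 333 mm⁴
  top flange (beyond web): d = 103 mm → contributes +16 363 013 mm⁴
  bottom flange (beyond web): d = -103 mm → contributes +16 363 013 mm⁴
Total I = 41 599 360 mm⁴.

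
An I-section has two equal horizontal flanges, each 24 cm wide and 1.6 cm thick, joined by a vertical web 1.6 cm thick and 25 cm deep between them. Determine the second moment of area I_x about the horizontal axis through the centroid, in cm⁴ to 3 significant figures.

I_x ≈ 1.57 × 10⁴ cm⁴

Break the section into simple shapes (no overlaps), measuring from the bottom-left corner of the bounding box.
Bottom flange: 24 × 1.6, A = 38.4 cm², y = 0.8 cm, Ī = 8.192 cm⁴.
Web: 1.6 × 25, A = 40 cm², y = 14.1 cm, Ī = 2083.3 cm⁴.
Top flange: 24 × 1.6, A = 38.4 cm², y = 27.4 cm, Ī = 8.192 cm⁴.
By symmetry the centroid is at mid-height, ȳ = 14.1 cm.
Transfer each piece to the horizontal axis through the centroid using Ī + A·d² with d = y − 14.1:
  bottom flange: d = -13.3 cm → contributes +6800.8 cm⁴
  web: d = 0 cm → contributes +2083.3 cm⁴
  top flange: d = 13.3 cm → contributes +6800.8 cm⁴
Total I = 15 685 cm⁴.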